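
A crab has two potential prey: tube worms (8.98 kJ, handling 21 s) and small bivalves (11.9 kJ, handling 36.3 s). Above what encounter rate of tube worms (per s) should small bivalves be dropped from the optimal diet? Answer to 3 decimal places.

The zero-one rule: include small bivalves iff E₂/h₂ > λE₁/(1+λh₁). Equality gives the switch point.
λE₁h₂ = E₂ + λE₂h₁ ⇒ λ = E₂/(E₁h₂ − E₂h₁) = 11.9/(326 − 249.9) = 0.1564 per s.

0.156 per s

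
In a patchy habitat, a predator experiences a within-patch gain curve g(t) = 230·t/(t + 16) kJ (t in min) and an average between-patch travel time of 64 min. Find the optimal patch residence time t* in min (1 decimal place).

Optimal t* satisfies g'(t*) = g(t*)/(T + t*).
g'(t) = 230·16/(t + 16)². Setting 230·16/(t+16)² = 230t/[(t+16)(64+t)] gives 16(64+t) = t(t+16), so t² = 16×64 = 1024.
t* = √1024 = 32 min.

32.0 min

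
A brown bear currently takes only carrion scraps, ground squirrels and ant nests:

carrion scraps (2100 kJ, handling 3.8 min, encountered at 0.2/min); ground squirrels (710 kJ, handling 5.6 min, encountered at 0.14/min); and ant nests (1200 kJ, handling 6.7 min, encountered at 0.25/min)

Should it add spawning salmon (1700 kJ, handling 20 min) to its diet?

No

On carrion scraps, ground squirrels and ant nests alone, R = ΣλE/(1+Σλh) = 819.4/4.219 = 194.2 kJ/min.
spawning salmon: E/h = 1700/20 = 85 kJ/min.
Since 85 < R, time spent handling spawning salmon is better spent searching.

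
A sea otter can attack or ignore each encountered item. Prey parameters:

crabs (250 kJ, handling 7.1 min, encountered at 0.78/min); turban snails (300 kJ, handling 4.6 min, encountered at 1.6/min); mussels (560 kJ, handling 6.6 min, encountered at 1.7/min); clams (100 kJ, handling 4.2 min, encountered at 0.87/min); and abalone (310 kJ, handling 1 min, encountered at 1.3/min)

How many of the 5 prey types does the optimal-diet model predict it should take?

E/h in descending order: abalone 310, mussels 84.8, turban snails 65.2, crabs 35.2, clams 23.8 kJ/min. The optimal diet is the largest prefix of this list for which every included type satisfies E_i/h_i > R on the types above it.
Rate on top 1: 175.2. mussels: 84.8 < 175.2 → exclude; stop.
Optimal diet: abalone — 1 of 5 types.

1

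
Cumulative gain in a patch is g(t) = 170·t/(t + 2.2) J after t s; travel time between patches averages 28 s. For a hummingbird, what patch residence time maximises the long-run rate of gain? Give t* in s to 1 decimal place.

7.8 s

Optimal t* satisfies g'(t*) = g(t*)/(T + t*).
g'(t) = 170·2.2/(t + 2.2)². Setting 170·2.2/(t+2.2)² = 170t/[(t+2.2)(28+t)] gives 2.2(28+t) = t(t+2.2), so t² = 2.2×28 = 61.6.
t* = √61.6 = 7.849 s.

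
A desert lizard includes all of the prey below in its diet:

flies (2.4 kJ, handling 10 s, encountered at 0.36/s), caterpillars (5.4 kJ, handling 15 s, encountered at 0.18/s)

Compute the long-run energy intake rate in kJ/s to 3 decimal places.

R = (0.36×2.4 + 0.18×5.4) / (1 + 0.36×10 + 0.18×15) = 1.836/7.3 = 0.2515 kJ/s.

0.252 kJ/s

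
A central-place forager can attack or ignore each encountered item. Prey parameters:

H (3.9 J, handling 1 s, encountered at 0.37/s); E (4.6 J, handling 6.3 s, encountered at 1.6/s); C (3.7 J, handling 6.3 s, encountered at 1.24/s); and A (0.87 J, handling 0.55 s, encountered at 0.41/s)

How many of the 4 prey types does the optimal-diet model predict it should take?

2

E/h in descending order: H 3.9, A 1.58, E 0.73, C 0.587 J/s. The optimal diet is the largest prefix of this list for which every included type satisfies E_i/h_i > R on the types above it.
Rate on top 1: 1.053. A: 1.58 > 1.053 → include.
Rate on top 2: 1.128. E: 0.73 < 1.128 → exclude; stop.
Optimal diet: H, A — 2 of 4 types.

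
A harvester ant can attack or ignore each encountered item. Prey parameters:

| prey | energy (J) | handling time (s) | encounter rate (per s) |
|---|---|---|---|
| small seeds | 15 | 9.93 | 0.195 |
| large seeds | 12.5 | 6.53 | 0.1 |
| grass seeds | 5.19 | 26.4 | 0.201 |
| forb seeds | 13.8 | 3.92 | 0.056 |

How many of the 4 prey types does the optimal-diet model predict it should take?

3

Rank by E/h (J/s): forb seeds 3.52, large seeds 1.91, small seeds 1.51, grass seeds 0.197. Include each in turn until the next type's E/h falls below the running intake rate.
Rate on top 1: 0.6337. large seeds: 1.91 > 0.6337 → include.
Rate on top 2: 1.08. small seeds: 1.51 > 1.08 → include.
Rate on top 3: 1.299. grass seeds: 0.197 < 1.299 → exclude; stop.
Optimal diet: forb seeds, large seeds, small seeds — 3 of 4 types.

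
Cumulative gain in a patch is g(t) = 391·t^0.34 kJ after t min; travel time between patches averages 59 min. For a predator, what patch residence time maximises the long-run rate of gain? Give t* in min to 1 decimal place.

30.4 min

Optimal t* satisfies g'(t*) = g(t*)/(T + t*).
g'(t) = 0.34·391·t^-0.66. Setting 0.34·391·t^-0.66 = 391·t^0.34/(59+t) gives 0.34(59+t) = t, so 0.66·t = 0.34×59.
t* = 0.34×59/0.66 = 30.39 min.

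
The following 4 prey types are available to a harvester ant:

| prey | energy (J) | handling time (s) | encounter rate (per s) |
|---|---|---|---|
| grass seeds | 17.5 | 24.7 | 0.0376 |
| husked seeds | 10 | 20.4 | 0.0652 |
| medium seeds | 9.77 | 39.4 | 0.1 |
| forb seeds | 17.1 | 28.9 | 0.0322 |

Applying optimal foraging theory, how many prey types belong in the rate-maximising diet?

Profitabilities (E/h, J/s): grass seeds 0.709, forb seeds 0.592, husked seeds 0.49, medium seeds 0.248. Add prey in this order while the next type's profitability exceeds the intake rate on those already taken.
Rate on top 1: 0.3412. forb seeds: 0.592 > 0.3412 → include.
Rate on top 2: 0.4227. husked seeds: 0.49 > 0.4227 → include.
Rate on top 3: 0.4441. medium seeds: 0.248 < 0.4441 → exclude; stop.
Optimal diet: grass seeds, forb seeds, husked seeds — 3 of 4 types.

3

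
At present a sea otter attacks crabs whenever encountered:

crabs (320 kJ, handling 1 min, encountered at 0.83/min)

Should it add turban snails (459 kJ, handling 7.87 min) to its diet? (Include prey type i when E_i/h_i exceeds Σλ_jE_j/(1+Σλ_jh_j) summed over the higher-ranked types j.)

Intake rate on the current diet: R = (0.83×320) / (1 + 0.83×1) = 265.6/1.83 = 145.1 kJ/min.
turban snails: E/h = 459/7.87 = 58.32 kJ/min.
Since 58.32 < R, time spent handling turban snails is better spent searching.

No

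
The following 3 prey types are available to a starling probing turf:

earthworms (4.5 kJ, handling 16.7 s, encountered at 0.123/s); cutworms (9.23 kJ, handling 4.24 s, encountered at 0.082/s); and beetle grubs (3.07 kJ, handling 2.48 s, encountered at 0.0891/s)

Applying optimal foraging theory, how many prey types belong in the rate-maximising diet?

E/h in descending order: cutworms 2.18, beetle grubs 1.24, earthworms 0.269 kJ/s. The optimal diet is the largest prefix of this list for which every included type satisfies E_i/h_i > R on the types above it.
Rate on top 1: 0.5616. beetle grubs: 1.24 > 0.5616 → include.
Rate on top 2: 0.6569. earthworms: 0.269 < 0.6569 → exclude; stop.
Optimal diet: cutworms, beetle grubs — 2 of 3 types.

2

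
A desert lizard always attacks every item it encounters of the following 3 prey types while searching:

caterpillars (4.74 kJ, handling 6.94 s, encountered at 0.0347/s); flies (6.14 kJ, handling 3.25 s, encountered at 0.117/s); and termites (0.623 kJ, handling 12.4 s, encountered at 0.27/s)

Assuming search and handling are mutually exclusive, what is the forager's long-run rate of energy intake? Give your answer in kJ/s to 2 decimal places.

0.21 kJ/s

R = (0.0347×4.74 + 0.117×6.14 + 0.27×0.623) / (1 + 0.0347×6.94 + 0.117×3.25 + 0.27×12.4) = 1.051/4.969 = 0.2115 kJ/s.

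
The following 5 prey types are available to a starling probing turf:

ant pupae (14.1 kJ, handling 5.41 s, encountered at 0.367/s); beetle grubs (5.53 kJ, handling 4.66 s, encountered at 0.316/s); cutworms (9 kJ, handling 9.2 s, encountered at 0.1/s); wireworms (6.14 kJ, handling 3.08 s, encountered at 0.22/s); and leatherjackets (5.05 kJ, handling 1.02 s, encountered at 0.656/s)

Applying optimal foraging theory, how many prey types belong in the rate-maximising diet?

E/h in descending order: leatherjackets 4.95, ant pupae 2.61, wireworms 1.99, beetle grubs 1.19, cutworms 0.978 kJ/s. The optimal diet is the largest prefix of this list for which every included type satisfies E_i/h_i > R on the types above it.
Rate on top 1: 1.985. ant pupae: 2.61 > 1.985 → include.
Rate on top 2: 2.322. wireworms: 1.99 < 2.322 → exclude; stop.
Optimal diet: leatherjackets, ant pupae — 2 of 5 types.

2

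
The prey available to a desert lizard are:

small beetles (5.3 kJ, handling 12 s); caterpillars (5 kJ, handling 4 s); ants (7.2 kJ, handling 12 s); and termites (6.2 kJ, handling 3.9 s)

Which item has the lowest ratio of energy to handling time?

Profitability E/h (kJ/s): small beetles = 5.3/12 = 0.442, caterpillars = 5/4 = 1.25, ants = 7.2/12 = 0.6, termites = 6.2/3.9 = 1.59.
Ranked: termites > caterpillars > ants > small beetles.

small beetles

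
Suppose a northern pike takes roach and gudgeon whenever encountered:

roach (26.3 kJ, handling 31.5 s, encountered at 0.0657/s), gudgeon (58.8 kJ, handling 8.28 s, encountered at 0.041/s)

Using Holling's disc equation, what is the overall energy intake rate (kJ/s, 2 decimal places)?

1.21 kJ/s

R = (0.0657×26.3 + 0.041×58.8) / (1 + 0.0657×31.5 + 0.041×8.28) = 4.139/3.409 = 1.214 kJ/s.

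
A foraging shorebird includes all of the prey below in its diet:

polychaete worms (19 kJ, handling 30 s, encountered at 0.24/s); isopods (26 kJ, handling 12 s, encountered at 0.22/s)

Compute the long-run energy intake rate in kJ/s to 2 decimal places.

R = (0.24×19 + 0.22×26) / (1 + 0.24×30 + 0.22×12) = 10.28/10.84 = 0.9483 kJ/s.

0.95 kJ/s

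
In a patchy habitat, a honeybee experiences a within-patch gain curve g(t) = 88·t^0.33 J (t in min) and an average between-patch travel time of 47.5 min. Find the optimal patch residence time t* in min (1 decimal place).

Optimal t* satisfies g'(t*) = g(t*)/(T + t*).
g'(t) = 0.33·88·t^-0.67. Setting 0.33·88·t^-0.67 = 88·t^0.33/(47.5+t) gives 0.33(47.5+t) = t, so 0.67·t = 0.33×47.5.
t* = 0.33×47.5/0.67 = 23.4 min.

23.4 min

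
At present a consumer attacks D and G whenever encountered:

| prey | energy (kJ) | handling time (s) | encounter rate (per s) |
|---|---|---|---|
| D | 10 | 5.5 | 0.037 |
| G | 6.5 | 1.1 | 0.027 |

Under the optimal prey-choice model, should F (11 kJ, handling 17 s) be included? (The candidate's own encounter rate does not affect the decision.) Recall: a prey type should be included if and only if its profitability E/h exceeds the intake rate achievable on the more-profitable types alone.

On D and G alone, R = ΣλE/(1+Σλh) = 0.5455/1.233 = 0.4423 kJ/s.
F: E/h = 11/17 = 0.6471 kJ/s.
0.6471 > 0.4423, so adding F raises the average — include it.

Yes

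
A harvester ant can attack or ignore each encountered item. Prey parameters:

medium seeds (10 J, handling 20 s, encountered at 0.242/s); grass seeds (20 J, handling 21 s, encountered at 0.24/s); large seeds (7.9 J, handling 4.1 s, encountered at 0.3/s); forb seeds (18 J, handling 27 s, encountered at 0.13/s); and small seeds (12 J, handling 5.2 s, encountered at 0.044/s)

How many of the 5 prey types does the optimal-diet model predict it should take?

2

Rank by E/h (J/s): small seeds 2.31, large seeds 1.93, grass seeds 0.952, forb seeds 0.667, medium seeds 0.5. Include each in turn until the next type's E/h falls below the running intake rate.
Rate on top 1: 0.4297. large seeds: 1.93 > 0.4297 → include.
Rate on top 2: 1.179. grass seeds: 0.952 < 1.179 → exclude; stop.
Optimal diet: small seeds, large seeds — 2 of 5 types.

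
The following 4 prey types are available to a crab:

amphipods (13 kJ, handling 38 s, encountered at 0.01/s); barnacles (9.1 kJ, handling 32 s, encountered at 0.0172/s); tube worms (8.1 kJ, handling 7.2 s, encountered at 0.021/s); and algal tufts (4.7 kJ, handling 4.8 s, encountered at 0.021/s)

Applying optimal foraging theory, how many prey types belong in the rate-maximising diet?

4

Rank by E/h (kJ/s): tube worms 1.12, algal tufts 0.979, amphipods 0.342, barnacles 0.284. Include each in turn until the next type's E/h falls below the running intake rate.
Rate on top 1: 0.1478. algal tufts: 0.979 > 0.1478 → include.
Rate on top 2: 0.2147. amphipods: 0.342 > 0.2147 → include.
Rate on top 3: 0.2444. barnacles: 0.284 > 0.2444 → include.
Optimal diet: tube worms, algal tufts, amphipods, barnacles — 4 of 4 types.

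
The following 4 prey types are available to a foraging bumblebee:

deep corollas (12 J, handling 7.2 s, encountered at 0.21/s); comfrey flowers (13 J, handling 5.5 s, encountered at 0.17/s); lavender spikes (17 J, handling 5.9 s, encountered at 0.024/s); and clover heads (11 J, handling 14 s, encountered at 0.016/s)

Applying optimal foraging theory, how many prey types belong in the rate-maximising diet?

3

Rank by E/h (J/s): lavender spikes 2.88, comfrey flowers 2.36, deep corollas 1.67, clover heads 0.786. Include each in turn until the next type's E/h falls below the running intake rate.
Rate on top 1: 0.3574. comfrey flowers: 2.36 > 0.3574 → include.
Rate on top 2: 1.261. deep corollas: 1.67 > 1.261 → include.
Rate on top 3: 1.432. clover heads: 0.786 < 1.432 → exclude; stop.
Optimal diet: lavender spikes, comfrey flowers, deep corollas — 3 of 4 types.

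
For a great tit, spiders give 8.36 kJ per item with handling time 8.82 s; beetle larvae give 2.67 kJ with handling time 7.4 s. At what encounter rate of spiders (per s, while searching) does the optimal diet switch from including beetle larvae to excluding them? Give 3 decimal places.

0.070 per s

At the threshold, the rate on spiders alone equals the profitability of beetle larvae: λ·8.36/(1 + λ·8.82) = 2.67/7.4 = 0.3608.
Rearranging, λ(8.36 − 0.3608×8.82) = 0.3608, so λ = 0.3608/5.178 = 0.06969 per s.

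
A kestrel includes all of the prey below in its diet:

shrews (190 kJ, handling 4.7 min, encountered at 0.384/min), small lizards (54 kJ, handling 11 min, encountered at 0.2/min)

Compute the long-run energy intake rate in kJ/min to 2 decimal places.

16.74 kJ/min

R = (0.384×190 + 0.2×54) / (1 + 0.384×4.7 + 0.2×11) = 83.76/5.005 = 16.74 kJ/min.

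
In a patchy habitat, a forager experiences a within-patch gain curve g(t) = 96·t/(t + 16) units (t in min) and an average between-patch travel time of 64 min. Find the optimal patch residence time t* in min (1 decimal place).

32.0 min

Maximise g(t)/(T+t): set derivative to zero → g'(t)(T+t) = g(t).
g'(t) = 96·16/(t + 16)². Setting 96·16/(t+16)² = 96t/[(t+16)(64+t)] gives 16(64+t) = t(t+16), so t² = 16×64 = 1024.
t* = √1024 = 32 min.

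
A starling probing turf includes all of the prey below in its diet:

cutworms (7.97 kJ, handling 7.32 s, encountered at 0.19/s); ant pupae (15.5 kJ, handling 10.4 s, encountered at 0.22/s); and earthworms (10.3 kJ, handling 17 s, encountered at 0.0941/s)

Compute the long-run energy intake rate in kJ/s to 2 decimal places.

0.94 kJ/s

R = Σλ_iE_i / (1 + Σλ_ih_i)
Numerator: 0.19×7.97 + 0.22×15.5 + 0.0941×10.3 = 5.894
Denominator: 1 + 0.19×7.32 + 0.22×10.4 + 0.0941×17 = 6.279
R = 5.894/6.279 = 0.9387 kJ/s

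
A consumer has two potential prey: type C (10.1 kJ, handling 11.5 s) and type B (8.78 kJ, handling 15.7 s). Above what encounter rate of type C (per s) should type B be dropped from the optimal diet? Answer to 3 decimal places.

At the threshold, the rate on type C alone equals the profitability of type B: λ·10.1/(1 + λ·11.5) = 8.78/15.7 = 0.5592.
Rearranging, λ(10.1 − 0.5592×11.5) = 0.5592, so λ = 0.5592/3.669 = 0.1524 per s.

0.152 per s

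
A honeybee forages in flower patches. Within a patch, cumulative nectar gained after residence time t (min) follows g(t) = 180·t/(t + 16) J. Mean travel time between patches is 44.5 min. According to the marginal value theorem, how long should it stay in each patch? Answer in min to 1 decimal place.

26.7 min

By the marginal value theorem, leave when the instantaneous gain rate g'(t) equals the habitat-wide average g(t)/(T + t).
g'(t) = 180·16/(t + 16)². Setting 180·16/(t+16)² = 180t/[(t+16)(44.5+t)] gives 16(44.5+t) = t(t+16), so t² = 16×44.5 = 712.
t* = √712 = 26.68 min.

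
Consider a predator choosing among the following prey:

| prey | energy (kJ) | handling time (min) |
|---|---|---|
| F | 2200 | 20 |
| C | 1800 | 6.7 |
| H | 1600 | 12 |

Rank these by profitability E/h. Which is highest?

C

In descending order of E/h:
C: 1800/6.7 = 269 kJ/min
H: 1600/12 = 133 kJ/min
F: 2200/20 = 110 kJ/min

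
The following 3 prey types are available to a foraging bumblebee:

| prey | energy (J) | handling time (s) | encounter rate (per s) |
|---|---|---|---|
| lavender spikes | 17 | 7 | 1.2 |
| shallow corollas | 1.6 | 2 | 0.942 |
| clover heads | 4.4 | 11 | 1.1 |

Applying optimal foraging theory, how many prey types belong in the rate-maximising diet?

Profitabilities (E/h, J/s): lavender spikes 2.43, shallow corollas 0.8, clover heads 0.4. Add prey in this order while the next type's profitability exceeds the intake rate on those already taken.
Rate on top 1: 2.17. shallow corollas: 0.8 < 2.17 → exclude; stop.
Optimal diet: lavender spikes — 1 of 3 types.

1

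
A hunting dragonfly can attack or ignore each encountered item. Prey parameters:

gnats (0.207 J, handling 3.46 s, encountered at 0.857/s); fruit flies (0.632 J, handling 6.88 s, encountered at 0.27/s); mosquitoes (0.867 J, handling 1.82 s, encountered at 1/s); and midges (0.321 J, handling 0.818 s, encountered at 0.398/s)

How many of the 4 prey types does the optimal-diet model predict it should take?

2

Profitabilities (E/h, J/s): mosquitoes 0.476, midges 0.392, fruit flies 0.0919, gnats 0.0598. Add prey in this order while the next type's profitability exceeds the intake rate on those already taken.
Rate on top 1: 0.3074. midges: 0.392 > 0.3074 → include.
Rate on top 2: 0.3162. fruit flies: 0.0919 < 0.3162 → exclude; stop.
Optimal diet: mosquitoes, midges — 2 of 4 types.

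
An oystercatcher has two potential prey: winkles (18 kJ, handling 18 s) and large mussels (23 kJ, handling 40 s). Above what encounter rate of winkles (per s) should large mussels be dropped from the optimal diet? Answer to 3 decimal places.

0.075 per s

The zero-one rule: include large mussels iff E₂/h₂ > λE₁/(1+λh₁). Equality gives the switch point.
λE₁h₂ = E₂ + λE₂h₁ ⇒ λ = E₂/(E₁h₂ − E₂h₁) = 23/(720 − 414) = 0.07516 per s.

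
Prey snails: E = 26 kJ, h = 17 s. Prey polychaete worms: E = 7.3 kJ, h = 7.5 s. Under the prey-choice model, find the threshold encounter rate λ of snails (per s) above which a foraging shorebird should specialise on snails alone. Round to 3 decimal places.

0.103 per s

The zero-one rule: include polychaete worms iff E₂/h₂ > λE₁/(1+λh₁). Equality gives the switch point.
λE₁h₂ = E₂ + λE₂h₁ ⇒ λ = E₂/(E₁h₂ − E₂h₁) = 7.3/(195 − 124.1) = 0.103 per s.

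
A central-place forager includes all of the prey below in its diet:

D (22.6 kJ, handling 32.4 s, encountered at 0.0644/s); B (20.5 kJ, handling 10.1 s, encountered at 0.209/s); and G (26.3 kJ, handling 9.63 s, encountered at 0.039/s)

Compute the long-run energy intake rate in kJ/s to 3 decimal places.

R = (0.0644×22.6 + 0.209×20.5 + 0.039×26.3) / (1 + 0.0644×32.4 + 0.209×10.1 + 0.039×9.63) = 6.766/5.573 = 1.214 kJ/s.

1.214 kJ/s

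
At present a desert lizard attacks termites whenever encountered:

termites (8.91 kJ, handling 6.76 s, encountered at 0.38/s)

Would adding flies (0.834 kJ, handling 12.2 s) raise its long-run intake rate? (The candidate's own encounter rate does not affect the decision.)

No

On termites alone, R = ΣλE/(1+Σλh) = 3.386/3.569 = 0.9487 kJ/s.
Profitability of flies: 0.834/12.2 = 0.06836 kJ/s.
Since 0.06836 < R, time spent handling flies is better spent searching.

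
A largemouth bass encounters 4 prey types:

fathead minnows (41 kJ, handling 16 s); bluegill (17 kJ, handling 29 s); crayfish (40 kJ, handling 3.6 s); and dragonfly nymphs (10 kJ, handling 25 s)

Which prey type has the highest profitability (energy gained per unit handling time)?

crayfish

In descending order of E/h:
crayfish: 40/3.6 = 11.1 kJ/s
fathead minnows: 41/16 = 2.56 kJ/s
bluegill: 17/29 = 0.586 kJ/s
dragonfly nymphs: 10/25 = 0.4 kJ/s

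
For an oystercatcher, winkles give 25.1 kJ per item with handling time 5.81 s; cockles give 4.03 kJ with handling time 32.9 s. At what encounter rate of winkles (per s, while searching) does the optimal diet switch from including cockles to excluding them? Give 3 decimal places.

Drop cockles once their profitability E₂/h₂ falls below the rate achievable on winkles alone: E₂/h₂ = λE₁/(1 + λh₁).
Solve for λ: λE₁h₂ = E₂(1 + λh₁) → λ(E₁h₂ − E₂h₁) = E₂ → λ = E₂/(E₁h₂ − E₂h₁).
λ = 4.03/(25.1×32.9 − 4.03×5.81) = 4.03/802.4 = 0.005023 per s.

0.005 per s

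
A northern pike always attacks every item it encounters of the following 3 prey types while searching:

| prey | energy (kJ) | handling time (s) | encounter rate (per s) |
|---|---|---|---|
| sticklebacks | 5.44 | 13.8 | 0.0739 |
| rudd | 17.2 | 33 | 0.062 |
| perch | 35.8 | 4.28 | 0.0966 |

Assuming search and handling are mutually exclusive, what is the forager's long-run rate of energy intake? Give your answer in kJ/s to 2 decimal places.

1.10 kJ/s

R = (0.0739×5.44 + 0.062×17.2 + 0.0966×35.8) / (1 + 0.0739×13.8 + 0.062×33 + 0.0966×4.28) = 4.927/4.479 = 1.1 kJ/s.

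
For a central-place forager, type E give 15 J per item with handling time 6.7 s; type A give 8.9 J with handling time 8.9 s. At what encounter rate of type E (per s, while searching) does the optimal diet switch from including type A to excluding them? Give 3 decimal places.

0.120 per s

Drop type A once their profitability E₂/h₂ falls below the rate achievable on type E alone: E₂/h₂ = λE₁/(1 + λh₁).
Solve for λ: λE₁h₂ = E₂(1 + λh₁) → λ(E₁h₂ − E₂h₁) = E₂ → λ = E₂/(E₁h₂ − E₂h₁).
λ = 8.9/(15×8.9 − 8.9×6.7) = 8.9/73.87 = 0.1205 per s.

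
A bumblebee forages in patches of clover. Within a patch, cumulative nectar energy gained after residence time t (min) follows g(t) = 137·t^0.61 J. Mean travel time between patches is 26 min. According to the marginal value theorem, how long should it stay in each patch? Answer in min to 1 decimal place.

40.7 min

By the marginal value theorem, leave when the instantaneous gain rate g'(t) equals the habitat-wide average g(t)/(T + t).
g'(t) = 0.61·137·t^-0.39. Setting 0.61·137·t^-0.39 = 137·t^0.61/(26+t) gives 0.61(26+t) = t, so 0.39·t = 0.61×26.
t* = 0.61×26/0.39 = 40.67 min.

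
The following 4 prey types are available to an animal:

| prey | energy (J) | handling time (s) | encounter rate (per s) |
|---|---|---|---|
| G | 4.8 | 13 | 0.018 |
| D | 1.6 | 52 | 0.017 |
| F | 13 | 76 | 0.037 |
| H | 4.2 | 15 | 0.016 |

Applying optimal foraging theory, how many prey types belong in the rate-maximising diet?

Rank by E/h (J/s): G 0.369, H 0.28, F 0.171, D 0.0308. Include each in turn until the next type's E/h falls below the running intake rate.
Rate on top 1: 0.07002. H: 0.28 > 0.07002 → include.
Rate on top 2: 0.1042. F: 0.171 > 0.1042 → include.
Rate on top 3: 0.1481. D: 0.0308 < 0.1481 → exclude; stop.
Optimal diet: G, H, F — 3 of 4 types.

3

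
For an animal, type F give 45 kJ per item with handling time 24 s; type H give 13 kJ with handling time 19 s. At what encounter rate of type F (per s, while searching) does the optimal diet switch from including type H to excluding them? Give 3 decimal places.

At the threshold, the rate on type F alone equals the profitability of type H: λ·45/(1 + λ·24) = 13/19 = 0.6842.
Rearranging, λ(45 − 0.6842×24) = 0.6842, so λ = 0.6842/28.58 = 0.02394 per s.

0.024 per s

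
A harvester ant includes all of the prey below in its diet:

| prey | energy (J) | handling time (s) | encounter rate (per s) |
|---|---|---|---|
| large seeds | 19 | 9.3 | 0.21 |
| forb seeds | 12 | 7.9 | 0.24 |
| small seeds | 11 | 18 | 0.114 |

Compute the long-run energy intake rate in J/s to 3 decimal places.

1.177 J/s

R = Σλ_iE_i / (1 + Σλ_ih_i)
Numerator: 0.21×19 + 0.24×12 + 0.114×11 = 8.124
Denominator: 1 + 0.21×9.3 + 0.24×7.9 + 0.114×18 = 6.901
R = 8.124/6.901 = 1.177 J/s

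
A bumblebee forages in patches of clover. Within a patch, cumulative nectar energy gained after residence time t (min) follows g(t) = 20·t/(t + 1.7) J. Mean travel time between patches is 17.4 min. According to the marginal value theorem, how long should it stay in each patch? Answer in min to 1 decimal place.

By the marginal value theorem, leave when the instantaneous gain rate g'(t) equals the habitat-wide average g(t)/(T + t).
g'(t) = 20·1.7/(t + 1.7)². Setting 20·1.7/(t+1.7)² = 20t/[(t+1.7)(17.4+t)] gives 1.7(17.4+t) = t(t+1.7), so t² = 1.7×17.4 = 29.58.
t* = √29.58 = 5.439 min.

5.4 min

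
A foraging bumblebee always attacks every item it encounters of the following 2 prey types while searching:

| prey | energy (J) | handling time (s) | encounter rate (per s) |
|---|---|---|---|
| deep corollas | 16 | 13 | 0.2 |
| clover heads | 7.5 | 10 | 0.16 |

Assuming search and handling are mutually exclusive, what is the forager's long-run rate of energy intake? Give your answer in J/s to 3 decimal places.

Energy encountered per unit search time: 0.2×16 + 0.16×7.5 = 4.4 J/s.
Handling time per unit search time: 0.2×13 + 0.16×10 = 4.2.
Rate = 4.4/(1 + 4.2) = 0.8462 J/s.

0.846 J/s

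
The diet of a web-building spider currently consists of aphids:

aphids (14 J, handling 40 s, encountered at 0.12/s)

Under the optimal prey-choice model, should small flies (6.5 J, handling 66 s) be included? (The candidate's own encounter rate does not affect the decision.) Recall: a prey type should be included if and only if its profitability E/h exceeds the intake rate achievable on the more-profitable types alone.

No

Current rate: (0.12×14)/(1 + 0.12×40) = 0.2897 J/s.
Profitability of small flies: 6.5/66 = 0.09848 J/s.
0.09848 < 0.2897, so adding small flies would lower the average — exclude it.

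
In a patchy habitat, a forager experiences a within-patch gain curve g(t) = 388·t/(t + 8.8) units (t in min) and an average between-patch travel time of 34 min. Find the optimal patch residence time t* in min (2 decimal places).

17.30 min

Maximise g(t)/(T+t): set derivative to zero → g'(t)(T+t) = g(t).
g'(t) = 388·8.8/(t + 8.8)². Setting 388·8.8/(t+8.8)² = 388t/[(t+8.8)(34+t)] gives 8.8(34+t) = t(t+8.8), so t² = 8.8×34 = 299.2.
t* = √299.2 = 17.3 min.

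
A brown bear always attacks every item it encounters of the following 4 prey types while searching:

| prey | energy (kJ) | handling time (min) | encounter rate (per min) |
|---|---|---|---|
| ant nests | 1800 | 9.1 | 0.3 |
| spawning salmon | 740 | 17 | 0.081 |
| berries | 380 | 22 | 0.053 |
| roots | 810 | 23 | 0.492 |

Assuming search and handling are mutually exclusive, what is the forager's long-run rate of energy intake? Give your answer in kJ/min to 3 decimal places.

57.911 kJ/min

Energy encountered per unit search time: 0.3×1800 + 0.081×740 + 0.053×380 + 0.492×810 = 1019 kJ/min.
Handling time per unit search time: 0.3×9.1 + 0.081×17 + 0.053×22 + 0.492×23 = 16.59.
Rate = 1019/(1 + 16.59) = 57.91 kJ/min.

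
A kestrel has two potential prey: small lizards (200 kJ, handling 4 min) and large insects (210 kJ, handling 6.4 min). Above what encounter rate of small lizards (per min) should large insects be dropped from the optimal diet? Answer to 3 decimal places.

0.477 per min

Drop large insects once their profitability E₂/h₂ falls below the rate achievable on small lizards alone: E₂/h₂ = λE₁/(1 + λh₁).
Solve for λ: λE₁h₂ = E₂(1 + λh₁) → λ(E₁h₂ − E₂h₁) = E₂ → λ = E₂/(E₁h₂ − E₂h₁).
λ = 210/(200×6.4 − 210×4) = 210/440 = 0.4773 per min.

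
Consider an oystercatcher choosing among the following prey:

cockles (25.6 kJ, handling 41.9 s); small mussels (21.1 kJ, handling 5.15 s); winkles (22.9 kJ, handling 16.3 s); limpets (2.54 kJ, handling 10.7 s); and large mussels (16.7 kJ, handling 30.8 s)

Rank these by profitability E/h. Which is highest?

small mussels

Profitability E/h (kJ/s): cockles = 25.6/41.9 = 0.611, small mussels = 21.1/5.15 = 4.1, winkles = 22.9/16.3 = 1.4, limpets = 2.54/10.7 = 0.237, large mussels = 16.7/30.8 = 0.542.
Ranked: small mussels > winkles > cockles > large mussels > limpets.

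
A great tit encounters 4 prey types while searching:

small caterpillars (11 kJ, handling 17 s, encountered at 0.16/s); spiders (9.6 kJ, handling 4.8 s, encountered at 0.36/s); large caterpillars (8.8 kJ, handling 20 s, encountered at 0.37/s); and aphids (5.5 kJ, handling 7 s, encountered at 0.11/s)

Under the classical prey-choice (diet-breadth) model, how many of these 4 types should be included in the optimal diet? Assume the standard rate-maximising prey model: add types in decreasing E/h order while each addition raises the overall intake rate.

Rank by E/h (kJ/s): spiders 2, aphids 0.786, small caterpillars 0.647, large caterpillars 0.44. Include each in turn until the next type's E/h falls below the running intake rate.
Rate on top 1: 1.267. aphids: 0.786 < 1.267 → exclude; stop.
Optimal diet: spiders — 1 of 4 types.

1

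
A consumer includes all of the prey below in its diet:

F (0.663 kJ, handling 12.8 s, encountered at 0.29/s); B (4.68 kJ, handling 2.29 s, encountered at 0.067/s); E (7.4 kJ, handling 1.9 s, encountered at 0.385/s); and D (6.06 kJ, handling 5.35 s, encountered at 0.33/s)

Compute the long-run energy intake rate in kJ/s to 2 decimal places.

0.73 kJ/s

R = Σλ_iE_i / (1 + Σλ_ih_i)
Numerator: 0.29×0.663 + 0.067×4.68 + 0.385×7.4 + 0.33×6.06 = 5.355
Denominator: 1 + 0.29×12.8 + 0.067×2.29 + 0.385×1.9 + 0.33×5.35 = 7.362
R = 5.355/7.362 = 0.7273 kJ/s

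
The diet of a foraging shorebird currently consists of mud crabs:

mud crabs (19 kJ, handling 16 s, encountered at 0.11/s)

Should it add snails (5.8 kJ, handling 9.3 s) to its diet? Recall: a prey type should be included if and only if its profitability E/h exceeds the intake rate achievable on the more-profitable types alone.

Intake rate on the current diet: R = (0.11×19) / (1 + 0.11×16) = 2.09/2.76 = 0.7572 kJ/s.
Profitability of snails: 5.8/9.3 = 0.6237 kJ/s.
0.6237 < 0.7572, so adding snails would lower the average — exclude it.

No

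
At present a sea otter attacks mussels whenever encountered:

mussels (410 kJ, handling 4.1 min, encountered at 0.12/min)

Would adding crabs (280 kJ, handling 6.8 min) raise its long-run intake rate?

Yes

Current rate: (0.12×410)/(1 + 0.12×4.1) = 32.98 kJ/min.
Profitability of crabs: 280/6.8 = 41.18 kJ/min.
Since 41.18 > R, including crabs increases the long-run rate.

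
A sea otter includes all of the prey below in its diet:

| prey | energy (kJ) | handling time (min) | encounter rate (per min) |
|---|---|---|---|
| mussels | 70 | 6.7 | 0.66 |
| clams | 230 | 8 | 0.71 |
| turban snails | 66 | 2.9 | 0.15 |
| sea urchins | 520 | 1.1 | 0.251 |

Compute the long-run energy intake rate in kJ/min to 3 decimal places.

R = (0.66×70 + 0.71×230 + 0.15×66 + 0.251×520) / (1 + 0.66×6.7 + 0.71×8 + 0.15×2.9 + 0.251×1.1) = 349.9/11.81 = 29.62 kJ/min.

29.621 kJ/min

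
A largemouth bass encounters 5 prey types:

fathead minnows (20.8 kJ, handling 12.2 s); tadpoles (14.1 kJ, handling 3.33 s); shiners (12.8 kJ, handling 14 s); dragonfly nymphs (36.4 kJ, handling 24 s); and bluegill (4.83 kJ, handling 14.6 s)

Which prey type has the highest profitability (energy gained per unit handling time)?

tadpoles

In descending order of E/h:
tadpoles: 14.1/3.33 = 4.23 kJ/s
fathead minnows: 20.8/12.2 = 1.7 kJ/s
dragonfly nymphs: 36.4/24 = 1.52 kJ/s
shiners: 12.8/14 = 0.914 kJ/s
bluegill: 4.83/14.6 = 0.331 kJ/s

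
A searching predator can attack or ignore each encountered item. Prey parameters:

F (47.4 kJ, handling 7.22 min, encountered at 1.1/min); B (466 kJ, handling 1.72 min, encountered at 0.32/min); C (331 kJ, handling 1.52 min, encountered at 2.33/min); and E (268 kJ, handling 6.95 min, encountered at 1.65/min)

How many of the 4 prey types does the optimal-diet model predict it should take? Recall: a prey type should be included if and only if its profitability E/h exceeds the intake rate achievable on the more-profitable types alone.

Profitabilities (E/h, kJ/min): B 271, C 218, E 38.6, F 6.57. Add prey in this order while the next type's profitability exceeds the intake rate on those already taken.
Rate on top 1: 96.18. C: 218 > 96.18 → include.
Rate on top 2: 180.7. E: 38.6 < 180.7 → exclude; stop.
Optimal diet: B, C — 2 of 4 types.

2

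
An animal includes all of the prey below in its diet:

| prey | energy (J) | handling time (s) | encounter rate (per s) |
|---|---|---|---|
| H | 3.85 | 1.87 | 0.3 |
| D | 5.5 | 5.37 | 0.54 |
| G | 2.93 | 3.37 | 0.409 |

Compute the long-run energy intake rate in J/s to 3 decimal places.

R = Σλ_iE_i / (1 + Σλ_ih_i)
Numerator: 0.3×3.85 + 0.54×5.5 + 0.409×2.93 = 5.323
Denominator: 1 + 0.3×1.87 + 0.54×5.37 + 0.409×3.37 = 5.839
R = 5.323/5.839 = 0.9117 J/s

0.912 J/s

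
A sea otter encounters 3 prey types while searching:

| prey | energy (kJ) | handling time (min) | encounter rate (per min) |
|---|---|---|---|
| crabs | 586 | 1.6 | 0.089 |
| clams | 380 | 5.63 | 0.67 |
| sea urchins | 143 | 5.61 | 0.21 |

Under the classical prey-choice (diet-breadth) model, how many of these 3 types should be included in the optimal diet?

2

Rank by E/h (kJ/min): crabs 366, clams 67.5, sea urchins 25.5. Include each in turn until the next type's E/h falls below the running intake rate.
Rate on top 1: 45.65. clams: 67.5 > 45.65 → include.
Rate on top 2: 62.42. sea urchins: 25.5 < 62.42 → exclude; stop.
Optimal diet: crabs, clams — 2 of 3 types.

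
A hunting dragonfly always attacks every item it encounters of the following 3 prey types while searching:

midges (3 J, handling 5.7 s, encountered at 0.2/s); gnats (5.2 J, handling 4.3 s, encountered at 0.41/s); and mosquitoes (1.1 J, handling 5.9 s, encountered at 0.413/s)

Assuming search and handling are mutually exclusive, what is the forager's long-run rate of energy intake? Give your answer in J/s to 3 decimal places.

Energy encountered per unit search time: 0.2×3 + 0.41×5.2 + 0.413×1.1 = 3.186 J/s.
Handling time per unit search time: 0.2×5.7 + 0.41×4.3 + 0.413×5.9 = 5.34.
Rate = 3.186/(1 + 5.34) = 0.5026 J/s.

0.503 J/s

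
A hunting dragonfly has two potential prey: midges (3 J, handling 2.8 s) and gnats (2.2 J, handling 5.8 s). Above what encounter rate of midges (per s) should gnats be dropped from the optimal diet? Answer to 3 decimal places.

Drop gnats once their profitability E₂/h₂ falls below the rate achievable on midges alone: E₂/h₂ = λE₁/(1 + λh₁).
Solve for λ: λE₁h₂ = E₂(1 + λh₁) → λ(E₁h₂ − E₂h₁) = E₂ → λ = E₂/(E₁h₂ − E₂h₁).
λ = 2.2/(3×5.8 − 2.2×2.8) = 2.2/11.24 = 0.1957 per s.

0.196 per s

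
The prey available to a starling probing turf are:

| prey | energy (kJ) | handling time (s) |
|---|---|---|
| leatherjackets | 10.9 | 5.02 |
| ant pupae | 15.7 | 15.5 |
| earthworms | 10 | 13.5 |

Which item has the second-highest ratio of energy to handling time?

Profitability E/h (kJ/s): leatherjackets = 10.9/5.02 = 2.17, ant pupae = 15.7/15.5 = 1.01, earthworms = 10/13.5 = 0.741.
Ranked: leatherjackets > ant pupae > earthworms.

ant pupae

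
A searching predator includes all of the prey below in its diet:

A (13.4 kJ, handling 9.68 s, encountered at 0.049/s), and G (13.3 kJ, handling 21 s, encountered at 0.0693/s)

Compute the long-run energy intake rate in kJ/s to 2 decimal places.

0.54 kJ/s

R = (0.049×13.4 + 0.0693×13.3) / (1 + 0.049×9.68 + 0.0693×21) = 1.578/2.93 = 0.5387 kJ/s.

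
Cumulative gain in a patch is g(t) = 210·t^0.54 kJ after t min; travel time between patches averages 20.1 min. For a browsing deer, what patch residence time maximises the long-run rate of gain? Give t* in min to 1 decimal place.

By the marginal value theorem, leave when the instantaneous gain rate g'(t) equals the habitat-wide average g(t)/(T + t).
g'(t) = 0.54·210·t^-0.46. Setting 0.54·210·t^-0.46 = 210·t^0.54/(20.1+t) gives 0.54(20.1+t) = t, so 0.46·t = 0.54×20.1.
t* = 0.54×20.1/0.46 = 23.6 min.

23.6 min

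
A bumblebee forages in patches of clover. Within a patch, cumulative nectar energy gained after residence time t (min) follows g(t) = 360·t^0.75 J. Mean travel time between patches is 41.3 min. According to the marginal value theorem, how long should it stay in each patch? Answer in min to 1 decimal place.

123.9 min

Maximise g(t)/(T+t): set derivative to zero → g'(t)(T+t) = g(t).
g'(t) = 0.75·360·t^-0.25. Setting 0.75·360·t^-0.25 = 360·t^0.75/(41.3+t) gives 0.75(41.3+t) = t, so 0.25·t = 0.75×41.3.
t* = 0.75×41.3/0.25 = 123.9 min.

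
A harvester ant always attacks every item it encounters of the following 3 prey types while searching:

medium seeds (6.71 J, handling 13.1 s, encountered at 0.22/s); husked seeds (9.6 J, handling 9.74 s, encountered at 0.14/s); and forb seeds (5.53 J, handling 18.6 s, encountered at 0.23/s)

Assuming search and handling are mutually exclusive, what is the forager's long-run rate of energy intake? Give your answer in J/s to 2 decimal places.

0.43 J/s

Energy encountered per unit search time: 0.22×6.71 + 0.14×9.6 + 0.23×5.53 = 4.092 J/s.
Handling time per unit search time: 0.22×13.1 + 0.14×9.74 + 0.23×18.6 = 8.524.
Rate = 4.092/(1 + 8.524) = 0.4297 J/s.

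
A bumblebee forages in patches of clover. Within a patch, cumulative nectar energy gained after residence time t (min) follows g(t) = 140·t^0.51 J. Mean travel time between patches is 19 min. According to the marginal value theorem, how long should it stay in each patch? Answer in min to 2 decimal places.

Optimal t* satisfies g'(t*) = g(t*)/(T + t*).
g'(t) = 0.51·140·t^-0.49. Setting 0.51·140·t^-0.49 = 140·t^0.51/(19+t) gives 0.51(19+t) = t, so 0.49·t = 0.51×19.
t* = 0.51×19/0.49 = 19.78 min.

19.78 min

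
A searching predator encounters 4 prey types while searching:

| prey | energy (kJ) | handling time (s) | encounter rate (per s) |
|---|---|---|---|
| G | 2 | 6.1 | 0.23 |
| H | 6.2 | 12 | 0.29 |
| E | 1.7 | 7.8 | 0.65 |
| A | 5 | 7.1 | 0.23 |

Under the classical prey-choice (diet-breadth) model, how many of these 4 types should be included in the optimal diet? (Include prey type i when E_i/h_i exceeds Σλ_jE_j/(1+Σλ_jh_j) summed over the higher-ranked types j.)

E/h in descending order: A 0.704, H 0.517, G 0.328, E 0.218 kJ/s. The optimal diet is the largest prefix of this list for which every included type satisfies E_i/h_i > R on the types above it.
Rate on top 1: 0.4368. H: 0.517 > 0.4368 → include.
Rate on top 2: 0.4823. G: 0.328 < 0.4823 → exclude; stop.
Optimal diet: A, H — 2 of 4 types.

2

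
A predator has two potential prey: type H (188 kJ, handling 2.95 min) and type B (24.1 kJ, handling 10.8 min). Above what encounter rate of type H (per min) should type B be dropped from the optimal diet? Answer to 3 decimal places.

At the threshold, the rate on type H alone equals the profitability of type B: λ·188/(1 + λ·2.95) = 24.1/10.8 = 2.231.
Rearranging, λ(188 − 2.231×2.95) = 2.231, so λ = 2.231/181.4 = 0.0123 per min.

0.012 per min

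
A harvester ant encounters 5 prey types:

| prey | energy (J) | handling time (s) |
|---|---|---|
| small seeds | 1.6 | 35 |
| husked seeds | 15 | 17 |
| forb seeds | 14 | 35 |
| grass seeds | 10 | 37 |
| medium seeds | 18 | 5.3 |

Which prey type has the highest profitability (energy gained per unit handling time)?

Profitability E/h (J/s): small seeds = 1.6/35 = 0.0457, husked seeds = 15/17 = 0.882, forb seeds = 14/35 = 0.4, grass seeds = 10/37 = 0.27, medium seeds = 18/5.3 = 3.4.
Ranked: medium seeds > husked seeds > forb seeds > grass seeds > small seeds.

medium seeds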